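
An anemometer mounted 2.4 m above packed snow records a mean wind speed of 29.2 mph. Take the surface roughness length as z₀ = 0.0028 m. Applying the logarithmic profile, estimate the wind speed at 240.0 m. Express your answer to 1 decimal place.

Log law: V(z) ∝ ln(z/z₀), so V₂/V₁ = ln(z₂/z₀) / ln(z₁/z₀).
ln(240.0/0.0028) = 11.3588, ln(2.4/0.0028) = 6.7536
V₂ = 29.2 × 11.3588/6.7536 = 29.2 × 1.6819 = 49.1110 mph

49.1 mph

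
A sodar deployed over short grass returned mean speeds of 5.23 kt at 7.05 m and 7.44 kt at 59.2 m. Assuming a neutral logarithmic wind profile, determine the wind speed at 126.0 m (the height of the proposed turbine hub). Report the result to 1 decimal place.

Log law: V ∝ ln(z/z₀). From the pair, with r = V₁/V₂ = 0.70296,
ln z₀ = (ln z₁ − r·ln z₂)/(1 − r) = (1.9530 − 0.70296×4.0809)/0.29704 = -3.0827 → z₀ = 0.04584 m
V₃ = V₁ · ln(z₃/z₀)/ln(z₁/z₀) = 5.23 × 7.9189/5.0357 = 8.2245 kt

8.2 kt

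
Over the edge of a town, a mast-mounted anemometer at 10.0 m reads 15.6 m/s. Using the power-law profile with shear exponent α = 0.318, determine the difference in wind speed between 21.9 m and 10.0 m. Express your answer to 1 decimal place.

4.4 m/s

Power law: V₂ = V₁ · (z₂/z₁)^α = 15.6 × (2.1900)^0.318 = 20.0164 m/s
ΔV = 20.0164 − 15.6 = 4.4164 m/s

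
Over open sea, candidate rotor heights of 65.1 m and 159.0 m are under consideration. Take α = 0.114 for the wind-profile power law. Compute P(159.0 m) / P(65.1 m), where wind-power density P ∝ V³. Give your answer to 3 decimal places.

Speed ratio: V_B/V_A = (z_B/z_A)^α = (159.0/65.1)^0.114 = (2.4424)^0.114 = 1.10716
Power-density ratio: P_B/P_A = (V_B/V_A)³ = (1.10716)³ = 1.35717

1.357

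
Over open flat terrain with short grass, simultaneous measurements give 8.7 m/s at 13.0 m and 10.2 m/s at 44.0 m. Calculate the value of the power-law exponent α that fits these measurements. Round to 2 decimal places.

Power law: V₂/V₁ = (z₂/z₁)^α ⇒ α = ln(V₂/V₁) / ln(z₂/z₁)
α = ln(10.2/8.7) / ln(44.0/13.0) = ln(1.1724) / ln(3.3846)
  = 0.15906 / 1.21924 = 0.13046

α ≈ 0.13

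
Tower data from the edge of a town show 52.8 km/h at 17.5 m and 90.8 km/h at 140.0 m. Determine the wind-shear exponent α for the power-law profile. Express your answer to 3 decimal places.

α ≈ 0.261

Power law: V₂/V₁ = (z₂/z₁)^α ⇒ α = ln(V₂/V₁) / ln(z₂/z₁)
α = ln(90.8/52.8) / ln(140.0/17.5) = ln(1.7197) / ln(8.0000)
  = 0.54215 / 2.07944 = 0.26072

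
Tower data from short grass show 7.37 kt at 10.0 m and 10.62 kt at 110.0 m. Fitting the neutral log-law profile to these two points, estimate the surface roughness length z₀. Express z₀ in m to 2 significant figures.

z₀ ≈ 0.043 m

Log law: V(z) ∝ ln(z/z₀). With r = V₁/V₂ = 7.37/10.62 = 0.69397,
r · ln(z₂/z₀) = ln(z₁/z₀) ⇒ ln z₀ = (ln z₁ − r·ln z₂)/(1 − r)
ln z₀ = (2.30259 − 0.69397×4.70048) / 0.30603 = -3.1351
z₀ = exp(-3.1351) = 0.04350 m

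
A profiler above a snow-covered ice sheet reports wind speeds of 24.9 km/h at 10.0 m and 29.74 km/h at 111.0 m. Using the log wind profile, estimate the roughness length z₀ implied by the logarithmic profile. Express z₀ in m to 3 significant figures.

Log law: V(z) ∝ ln(z/z₀). With r = V₁/V₂ = 24.9/29.74 = 0.83726,
r · ln(z₂/z₀) = ln(z₁/z₀) ⇒ ln z₀ = (ln z₁ − r·ln z₂)/(1 − r)
ln z₀ = (2.30259 − 0.83726×4.70953) / 0.16274 = -10.0803
z₀ = exp(-10.0803) = 0.00004190 m

z₀ ≈ 0.0000419 m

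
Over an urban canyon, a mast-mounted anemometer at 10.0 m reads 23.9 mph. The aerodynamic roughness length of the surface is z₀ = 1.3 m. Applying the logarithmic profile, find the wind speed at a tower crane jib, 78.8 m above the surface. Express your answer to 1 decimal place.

48.1 mph

Log law: V(z) ∝ ln(z/z₀), so V₂/V₁ = ln(z₂/z₀) / ln(z₁/z₀).
ln(78.8/1.3) = 4.1045, ln(10.0/1.3) = 2.0402
V₂ = 23.9 × 4.1045/2.0402 = 23.9 × 2.0118 = 48.0824 mph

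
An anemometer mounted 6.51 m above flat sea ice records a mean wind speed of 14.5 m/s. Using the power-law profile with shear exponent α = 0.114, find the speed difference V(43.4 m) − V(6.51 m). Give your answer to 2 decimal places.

Power law: V₂ = V₁ · (z₂/z₁)^α = 14.5 × (6.6667)^0.114 = 18.0009 m/s
ΔV = 18.0009 − 14.5 = 3.5009 m/s

3.50 m/s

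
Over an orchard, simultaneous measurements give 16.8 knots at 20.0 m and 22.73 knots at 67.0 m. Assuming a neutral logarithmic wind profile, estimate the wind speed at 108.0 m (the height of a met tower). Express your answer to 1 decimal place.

Log law: V ∝ ln(z/z₀). From the pair, with r = V₁/V₂ = 0.73911,
ln z₀ = (ln z₁ − r·ln z₂)/(1 − r) = (2.9957 − 0.73911×4.2047)/0.26089 = -0.4293 → z₀ = 0.6510 m
V₃ = V₁ · ln(z₃/z₀)/ln(z₁/z₀) = 16.8 × 5.1114/3.4250 = 25.0719 knots

25.1 knots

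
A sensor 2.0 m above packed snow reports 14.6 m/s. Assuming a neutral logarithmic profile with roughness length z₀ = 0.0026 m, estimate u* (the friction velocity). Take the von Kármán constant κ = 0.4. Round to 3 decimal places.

u* ≈ 0.879 m/s

Log law: V(z) = (u*/κ) · ln(z/z₀) ⇒ u* = κ · V / ln(z/z₀)
u* = 0.4 × 14.6 / ln(2.0/0.0026) = 0.4 × 14.6 / 6.6454
   = 5.8400 / 6.6454 = 0.8788 m/s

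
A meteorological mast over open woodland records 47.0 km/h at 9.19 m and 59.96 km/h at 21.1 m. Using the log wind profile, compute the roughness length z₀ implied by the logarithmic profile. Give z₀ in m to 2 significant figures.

z₀ ≈ 0.45 m

Log law: V(z) ∝ ln(z/z₀). With r = V₁/V₂ = 47.0/59.96 = 0.78386,
r · ln(z₂/z₀) = ln(z₁/z₀) ⇒ ln z₀ = (ln z₁ − r·ln z₂)/(1 − r)
ln z₀ = (2.21812 − 0.78386×3.04927) / 0.21614 = -0.7961
z₀ = exp(-0.7961) = 0.4511 m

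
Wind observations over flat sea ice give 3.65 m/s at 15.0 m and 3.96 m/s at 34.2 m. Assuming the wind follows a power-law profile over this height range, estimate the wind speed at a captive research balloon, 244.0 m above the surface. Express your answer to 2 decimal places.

4.81 m/s

First find α: α = ln(V₂/V₁)/ln(z₂/z₁) = ln(3.96/3.65)/ln(34.2/15.0) = 0.08152/0.82418 = 0.0989
Extrapolate from 34.2 m to 244.0 m: V₃ = 3.96 × (244.0/34.2)^0.0989 = 3.96 × 1.2145 = 4.8095 m/s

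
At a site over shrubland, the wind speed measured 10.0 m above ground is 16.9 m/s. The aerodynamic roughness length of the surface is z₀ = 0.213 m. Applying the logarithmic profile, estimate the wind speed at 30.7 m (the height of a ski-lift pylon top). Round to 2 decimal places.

21.82 m/s

Log law: V(z) ∝ ln(z/z₀), so V₂/V₁ = ln(z₂/z₀) / ln(z₁/z₀).
ln(30.7/0.213) = 4.9707, ln(10.0/0.213) = 3.8490
V₂ = 16.9 × 4.9707/3.8490 = 16.9 × 1.2914 = 21.8249 m/s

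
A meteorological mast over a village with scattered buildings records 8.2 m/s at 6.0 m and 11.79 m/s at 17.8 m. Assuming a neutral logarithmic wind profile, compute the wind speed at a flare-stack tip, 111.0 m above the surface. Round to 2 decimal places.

Log law: V ∝ ln(z/z₀). From the pair, with r = V₁/V₂ = 0.69550,
ln z₀ = (ln z₁ − r·ln z₂)/(1 − r) = (1.7918 − 0.69550×2.8792)/0.30450 = -0.6921 → z₀ = 0.5005 m
V₃ = V₁ · ln(z₃/z₀)/ln(z₁/z₀) = 8.2 × 5.4016/2.4838 = 17.8325 m/s

17.83 m/s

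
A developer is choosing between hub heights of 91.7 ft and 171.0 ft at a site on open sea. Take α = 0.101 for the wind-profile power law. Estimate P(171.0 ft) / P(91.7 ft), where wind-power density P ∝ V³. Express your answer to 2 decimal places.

1.21

Speed ratio: V_B/V_A = (z_B/z_A)^α = (171.0/91.7)^0.101 = (1.8648)^0.101 = 1.06496
Power-density ratio: P_B/P_A = (V_B/V_A)³ = (1.06496)³ = 1.20781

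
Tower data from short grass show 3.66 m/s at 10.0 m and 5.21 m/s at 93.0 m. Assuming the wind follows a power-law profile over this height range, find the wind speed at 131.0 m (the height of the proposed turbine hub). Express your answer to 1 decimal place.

First find α: α = ln(V₂/V₁)/ln(z₂/z₁) = ln(5.21/3.66)/ln(93.0/10.0) = 0.35312/2.23001 = 0.1583
Extrapolate from 93.0 m to 131.0 m: V₃ = 5.21 × (131.0/93.0)^0.1583 = 5.21 × 1.0557 = 5.5004 m/s

5.5 m/s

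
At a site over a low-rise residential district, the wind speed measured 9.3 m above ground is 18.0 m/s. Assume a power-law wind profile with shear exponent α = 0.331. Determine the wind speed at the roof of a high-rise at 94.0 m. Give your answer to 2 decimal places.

Power-law profile: V₂ = V₁ · (z₂/z₁)^α
V₂ = 18.0 × (94.0/9.3)^0.331 = 18.0 × (10.1075)^0.331
    = 18.0 × 2.1505 = 38.7088 m/s

38.71 m/s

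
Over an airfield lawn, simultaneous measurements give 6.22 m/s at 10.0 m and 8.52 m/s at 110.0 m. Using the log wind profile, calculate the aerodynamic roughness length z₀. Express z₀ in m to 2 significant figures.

Log law: V(z) ∝ ln(z/z₀). With r = V₁/V₂ = 6.22/8.52 = 0.73005,
r · ln(z₂/z₀) = ln(z₁/z₀) ⇒ ln z₀ = (ln z₁ − r·ln z₂)/(1 − r)
ln z₀ = (2.30259 − 0.73005×4.70048) / 0.26995 = -4.1822
z₀ = exp(-4.1822) = 0.01527 m

z₀ ≈ 0.015 m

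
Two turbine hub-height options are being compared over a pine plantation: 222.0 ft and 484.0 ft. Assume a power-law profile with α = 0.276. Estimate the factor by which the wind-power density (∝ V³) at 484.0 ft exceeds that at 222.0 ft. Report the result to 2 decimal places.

Speed ratio: V_B/V_A = (z_B/z_A)^α = (484.0/222.0)^0.276 = (2.1802)^0.276 = 1.24001
Power-density ratio: P_B/P_A = (V_B/V_A)³ = (1.24001)³ = 1.90665

1.91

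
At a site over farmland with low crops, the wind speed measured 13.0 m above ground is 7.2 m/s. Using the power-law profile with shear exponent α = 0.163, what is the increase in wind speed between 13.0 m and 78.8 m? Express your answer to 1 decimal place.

2.5 m/s

Power law: V₂ = V₁ · (z₂/z₁)^α = 7.2 × (6.0615)^0.163 = 9.6581 m/s
ΔV = 9.6581 − 7.2 = 2.4581 m/s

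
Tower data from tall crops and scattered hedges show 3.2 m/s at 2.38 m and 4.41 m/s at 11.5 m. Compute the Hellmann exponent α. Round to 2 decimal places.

Power law: V₂/V₁ = (z₂/z₁)^α ⇒ α = ln(V₂/V₁) / ln(z₂/z₁)
α = ln(4.41/3.2) / ln(11.5/2.38) = ln(1.3781) / ln(4.8319)
  = 0.32072 / 1.57525 = 0.20360

α ≈ 0.20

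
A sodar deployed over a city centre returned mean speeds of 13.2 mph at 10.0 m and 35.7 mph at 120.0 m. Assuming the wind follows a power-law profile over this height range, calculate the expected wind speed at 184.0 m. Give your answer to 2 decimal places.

First find α: α = ln(V₂/V₁)/ln(z₂/z₁) = ln(35.7/13.2)/ln(120.0/10.0) = 0.99493/2.48491 = 0.4004
Extrapolate from 120.0 m to 184.0 m: V₃ = 35.7 × (184.0/120.0)^0.4004 = 35.7 × 1.1867 = 42.3638 mph

42.36 mph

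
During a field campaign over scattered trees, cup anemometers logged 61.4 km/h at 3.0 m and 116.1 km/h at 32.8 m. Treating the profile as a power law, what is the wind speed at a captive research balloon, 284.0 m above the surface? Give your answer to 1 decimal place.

First find α: α = ln(V₂/V₁)/ln(z₂/z₁) = ln(116.1/61.4)/ln(32.8/3.0) = 0.63704/2.39182 = 0.2663
Extrapolate from 32.8 m to 284.0 m: V₃ = 116.1 × (284.0/32.8)^0.2663 = 116.1 × 1.7770 = 206.3067 km/h

206.3 km/h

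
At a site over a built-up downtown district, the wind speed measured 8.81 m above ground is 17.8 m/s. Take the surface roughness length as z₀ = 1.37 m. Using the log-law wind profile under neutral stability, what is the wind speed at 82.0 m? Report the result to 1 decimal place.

Log law: V(z) ∝ ln(z/z₀), so V₂/V₁ = ln(z₂/z₀) / ln(z₁/z₀).
ln(82.0/1.37) = 4.0919, ln(8.81/1.37) = 1.8611
V₂ = 17.8 × 4.0919/1.8611 = 17.8 × 2.1987 = 39.1365 m/s

39.1 m/s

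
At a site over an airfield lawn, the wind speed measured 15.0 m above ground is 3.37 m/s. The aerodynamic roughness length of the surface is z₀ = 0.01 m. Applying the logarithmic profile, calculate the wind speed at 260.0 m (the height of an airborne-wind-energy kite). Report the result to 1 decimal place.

Log law: V(z) ∝ ln(z/z₀), so V₂/V₁ = ln(z₂/z₀) / ln(z₁/z₀).
ln(260.0/0.01) = 10.1659, ln(15.0/0.01) = 7.3132
V₂ = 3.37 × 10.1659/7.3132 = 3.37 × 1.3901 = 4.6845 m/s

4.7 m/s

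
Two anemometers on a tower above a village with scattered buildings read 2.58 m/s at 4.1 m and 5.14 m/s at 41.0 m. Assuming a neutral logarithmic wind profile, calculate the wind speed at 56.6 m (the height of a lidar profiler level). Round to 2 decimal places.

5.50 m/s

Log law: V ∝ ln(z/z₀). From the pair, with r = V₁/V₂ = 0.50195,
ln z₀ = (ln z₁ − r·ln z₂)/(1 − r) = (1.4110 − 0.50195×3.7136)/0.49805 = -0.9096 → z₀ = 0.4027 m
V₃ = V₁ · ln(z₃/z₀)/ln(z₁/z₀) = 2.58 × 4.9456/2.3206 = 5.4985 m/s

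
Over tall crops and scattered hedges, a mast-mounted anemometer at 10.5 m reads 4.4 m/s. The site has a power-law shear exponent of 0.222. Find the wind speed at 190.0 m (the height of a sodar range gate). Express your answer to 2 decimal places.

8.37 m/s

Power-law profile: V₂ = V₁ · (z₂/z₁)^α
V₂ = 4.4 × (190.0/10.5)^0.222 = 4.4 × (18.0952)^0.222
    = 4.4 × 1.9019 = 8.3682 m/s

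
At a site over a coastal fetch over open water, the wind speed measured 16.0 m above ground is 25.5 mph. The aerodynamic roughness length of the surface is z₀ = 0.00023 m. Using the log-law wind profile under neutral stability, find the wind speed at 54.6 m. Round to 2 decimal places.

28.31 mph

Log law: V(z) ∝ ln(z/z₀), so V₂/V₁ = ln(z₂/z₀) / ln(z₁/z₀).
ln(54.6/0.00023) = 12.3775, ln(16.0/0.00023) = 11.1500
V₂ = 25.5 × 12.3775/11.1500 = 25.5 × 1.1101 = 28.3072 mph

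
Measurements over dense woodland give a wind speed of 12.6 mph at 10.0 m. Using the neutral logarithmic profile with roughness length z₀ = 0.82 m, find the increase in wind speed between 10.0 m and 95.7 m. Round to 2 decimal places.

Log law: V₂ = V₁ · ln(z₂/z₀)/ln(z₁/z₀) = 12.6 × 4.7597/2.5010 = 23.9788 mph
ΔV = 23.9788 − 12.6 = 11.3788 mph

11.38 mph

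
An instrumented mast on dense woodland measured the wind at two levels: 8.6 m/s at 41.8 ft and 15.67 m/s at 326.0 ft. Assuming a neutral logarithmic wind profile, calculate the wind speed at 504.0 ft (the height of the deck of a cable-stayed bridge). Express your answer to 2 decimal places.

Log law: V ∝ ln(z/z₀). From the pair, with r = V₁/V₂ = 0.54882,
ln z₀ = (ln z₁ − r·ln z₂)/(1 − r) = (3.7329 − 0.54882×5.7869)/0.45118 = 1.2344 → z₀ = 3.436 ft
V₃ = V₁ · ln(z₃/z₀)/ln(z₁/z₀) = 8.6 × 4.9882/2.4985 = 17.1696 m/s

17.17 m/s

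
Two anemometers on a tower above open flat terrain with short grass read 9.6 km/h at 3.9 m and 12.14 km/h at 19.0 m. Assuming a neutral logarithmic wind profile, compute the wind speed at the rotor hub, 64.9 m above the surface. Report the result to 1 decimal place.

14.1 km/h

Log law: V ∝ ln(z/z₀). From the pair, with r = V₁/V₂ = 0.79077,
ln z₀ = (ln z₁ − r·ln z₂)/(1 − r) = (1.3610 − 0.79077×2.9444)/0.20923 = -4.6238 → z₀ = 0.009816 m
V₃ = V₁ · ln(z₃/z₀)/ln(z₁/z₀) = 9.6 × 8.7966/5.9847 = 14.1105 km/h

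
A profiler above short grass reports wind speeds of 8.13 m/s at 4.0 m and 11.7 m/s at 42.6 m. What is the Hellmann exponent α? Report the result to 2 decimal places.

Power law: V₂/V₁ = (z₂/z₁)^α ⇒ α = ln(V₂/V₁) / ln(z₂/z₁)
α = ln(11.7/8.13) / ln(42.6/4.0) = ln(1.4391) / ln(10.6500)
  = 0.36403 / 2.36556 = 0.15389

α ≈ 0.15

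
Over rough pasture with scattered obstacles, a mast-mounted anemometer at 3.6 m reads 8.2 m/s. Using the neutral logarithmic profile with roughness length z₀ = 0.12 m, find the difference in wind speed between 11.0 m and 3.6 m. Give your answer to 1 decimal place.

Log law: V₂ = V₁ · ln(z₂/z₀)/ln(z₁/z₀) = 8.2 × 4.5182/3.4012 = 10.8929 m/s
ΔV = 10.8929 − 8.2 = 2.6929 m/s

2.7 m/s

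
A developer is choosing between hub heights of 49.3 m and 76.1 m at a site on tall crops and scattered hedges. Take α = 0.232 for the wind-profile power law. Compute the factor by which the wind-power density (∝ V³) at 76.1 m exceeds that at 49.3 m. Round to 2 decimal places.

Speed ratio: V_B/V_A = (z_B/z_A)^α = (76.1/49.3)^0.232 = (1.5436)^0.232 = 1.10596
Power-density ratio: P_B/P_A = (V_B/V_A)³ = (1.10596)³ = 1.35276

1.35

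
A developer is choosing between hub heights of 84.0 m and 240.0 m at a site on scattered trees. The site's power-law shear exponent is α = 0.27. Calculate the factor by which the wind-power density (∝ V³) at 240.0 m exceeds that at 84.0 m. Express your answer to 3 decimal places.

2.340

Speed ratio: V_B/V_A = (z_B/z_A)^α = (240.0/84.0)^0.27 = (2.8571)^0.27 = 1.32771
Power-density ratio: P_B/P_A = (V_B/V_A)³ = (1.32771)³ = 2.34048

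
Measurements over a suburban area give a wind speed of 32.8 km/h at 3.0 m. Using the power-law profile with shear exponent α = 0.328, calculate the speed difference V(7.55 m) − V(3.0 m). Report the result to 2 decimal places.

11.60 km/h

Power law: V₂ = V₁ · (z₂/z₁)^α = 32.8 × (2.5167)^0.328 = 44.3961 km/h
ΔV = 44.3961 − 32.8 = 11.5961 km/h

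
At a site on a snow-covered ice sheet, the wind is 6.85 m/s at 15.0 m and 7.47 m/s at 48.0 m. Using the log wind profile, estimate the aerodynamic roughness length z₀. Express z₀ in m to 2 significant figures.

Log law: V(z) ∝ ln(z/z₀). With r = V₁/V₂ = 6.85/7.47 = 0.91700,
r · ln(z₂/z₀) = ln(z₁/z₀) ⇒ ln z₀ = (ln z₁ − r·ln z₂)/(1 − r)
ln z₀ = (2.70805 − 0.91700×3.87120) / 0.08300 = -10.1429
z₀ = exp(-10.1429) = 0.00003935 m

z₀ ≈ 0.000039 m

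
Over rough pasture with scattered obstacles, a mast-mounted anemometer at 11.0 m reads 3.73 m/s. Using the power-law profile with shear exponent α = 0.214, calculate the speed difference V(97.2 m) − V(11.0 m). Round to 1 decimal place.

Power law: V₂ = V₁ · (z₂/z₁)^α = 3.73 × (8.8364)^0.214 = 5.9458 m/s
ΔV = 5.9458 − 3.73 = 2.2158 m/s

2.2 m/s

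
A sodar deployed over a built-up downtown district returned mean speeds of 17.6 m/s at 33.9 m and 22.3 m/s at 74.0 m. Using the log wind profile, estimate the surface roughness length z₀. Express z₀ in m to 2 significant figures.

z₀ ≈ 1.8 m

Log law: V(z) ∝ ln(z/z₀). With r = V₁/V₂ = 17.6/22.3 = 0.78924,
r · ln(z₂/z₀) = ln(z₁/z₀) ⇒ ln z₀ = (ln z₁ − r·ln z₂)/(1 − r)
ln z₀ = (3.52342 − 0.78924×4.30407) / 0.21076 = 0.6001
z₀ = exp(0.6001) = 1.822 m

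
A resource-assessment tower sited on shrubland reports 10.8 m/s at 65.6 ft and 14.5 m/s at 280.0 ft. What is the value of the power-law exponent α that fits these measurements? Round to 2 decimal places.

α ≈ 0.20

Power law: V₂/V₁ = (z₂/z₁)^α ⇒ α = ln(V₂/V₁) / ln(z₂/z₁)
α = ln(14.5/10.8) / ln(280.0/65.6) = ln(1.3426) / ln(4.2683)
  = 0.29460 / 1.45121 = 0.20300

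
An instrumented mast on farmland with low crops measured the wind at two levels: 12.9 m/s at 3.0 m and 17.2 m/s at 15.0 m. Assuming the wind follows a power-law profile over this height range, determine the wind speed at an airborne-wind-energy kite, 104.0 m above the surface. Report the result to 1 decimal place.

24.3 m/s

First find α: α = ln(V₂/V₁)/ln(z₂/z₁) = ln(17.2/12.9)/ln(15.0/3.0) = 0.28768/1.60944 = 0.1787
Extrapolate from 15.0 m to 104.0 m: V₃ = 17.2 × (104.0/15.0)^0.1787 = 17.2 × 1.4136 = 24.3133 m/s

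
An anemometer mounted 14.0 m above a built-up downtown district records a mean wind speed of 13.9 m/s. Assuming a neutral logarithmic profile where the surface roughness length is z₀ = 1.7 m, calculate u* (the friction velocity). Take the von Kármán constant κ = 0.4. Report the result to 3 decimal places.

u* ≈ 2.637 m/s

Log law: V(z) = (u*/κ) · ln(z/z₀) ⇒ u* = κ · V / ln(z/z₀)
u* = 0.4 × 13.9 / ln(14.0/1.7) = 0.4 × 13.9 / 2.1084
   = 5.5600 / 2.1084 = 2.6370 m/s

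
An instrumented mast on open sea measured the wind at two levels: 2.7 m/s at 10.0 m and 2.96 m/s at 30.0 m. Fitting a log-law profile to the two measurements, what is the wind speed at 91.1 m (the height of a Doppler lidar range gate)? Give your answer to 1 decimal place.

Log law: V ∝ ln(z/z₀). From the pair, with r = V₁/V₂ = 0.91216,
ln z₀ = (ln z₁ − r·ln z₂)/(1 − r) = (2.3026 − 0.91216×3.4012)/0.08784 = -9.1061 → z₀ = 0.0001110 m
V₃ = V₁ · ln(z₃/z₀)/ln(z₁/z₀) = 2.7 × 13.6180/11.4087 = 3.2229 m/s

3.2 m/s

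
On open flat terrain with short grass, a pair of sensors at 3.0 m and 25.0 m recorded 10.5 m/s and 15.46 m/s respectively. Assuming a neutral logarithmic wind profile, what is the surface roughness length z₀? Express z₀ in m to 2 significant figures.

z₀ ≈ 0.034 m

Log law: V(z) ∝ ln(z/z₀). With r = V₁/V₂ = 10.5/15.46 = 0.67917,
r · ln(z₂/z₀) = ln(z₁/z₀) ⇒ ln z₀ = (ln z₁ − r·ln z₂)/(1 − r)
ln z₀ = (1.09861 − 0.67917×3.21888) / 0.32083 = -3.3898
z₀ = exp(-3.3898) = 0.03371 m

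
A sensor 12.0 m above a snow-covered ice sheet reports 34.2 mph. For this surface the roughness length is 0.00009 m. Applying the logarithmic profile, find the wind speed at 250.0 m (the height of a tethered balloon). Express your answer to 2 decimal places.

43.00 mph

Log law: V(z) ∝ ln(z/z₀), so V₂/V₁ = ln(z₂/z₀) / ln(z₁/z₀).
ln(250.0/0.00009) = 14.8372, ln(12.0/0.00009) = 11.8006
V₂ = 34.2 × 14.8372/11.8006 = 34.2 × 1.2573 = 43.0004 mph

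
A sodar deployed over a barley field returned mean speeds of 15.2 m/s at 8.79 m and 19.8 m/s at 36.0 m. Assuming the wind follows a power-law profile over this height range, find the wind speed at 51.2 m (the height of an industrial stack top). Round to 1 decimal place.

21.2 m/s

First find α: α = ln(V₂/V₁)/ln(z₂/z₁) = ln(19.8/15.2)/ln(36.0/8.79) = 0.26439/1.40990 = 0.1875
Extrapolate from 36.0 m to 51.2 m: V₃ = 19.8 × (51.2/36.0)^0.1875 = 19.8 × 1.0683 = 21.1519 m/s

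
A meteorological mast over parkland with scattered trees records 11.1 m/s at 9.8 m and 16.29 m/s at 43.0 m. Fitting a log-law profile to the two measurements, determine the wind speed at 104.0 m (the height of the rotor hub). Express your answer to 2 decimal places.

19.39 m/s

Log law: V ∝ ln(z/z₀). From the pair, with r = V₁/V₂ = 0.68140,
ln z₀ = (ln z₁ − r·ln z₂)/(1 − r) = (2.2824 − 0.68140×3.7612)/0.31860 = -0.8804 → z₀ = 0.4146 m
V₃ = V₁ · ln(z₃/z₀)/ln(z₁/z₀) = 11.1 × 5.5248/3.1628 = 19.3896 m/s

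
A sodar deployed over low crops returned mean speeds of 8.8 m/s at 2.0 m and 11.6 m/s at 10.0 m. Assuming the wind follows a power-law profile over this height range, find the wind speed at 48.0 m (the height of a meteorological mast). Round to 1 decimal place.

15.2 m/s

First find α: α = ln(V₂/V₁)/ln(z₂/z₁) = ln(11.6/8.8)/ln(10.0/2.0) = 0.27625/1.60944 = 0.1716
Extrapolate from 10.0 m to 48.0 m: V₃ = 11.6 × (48.0/10.0)^0.1716 = 11.6 × 1.3090 = 15.1841 m/s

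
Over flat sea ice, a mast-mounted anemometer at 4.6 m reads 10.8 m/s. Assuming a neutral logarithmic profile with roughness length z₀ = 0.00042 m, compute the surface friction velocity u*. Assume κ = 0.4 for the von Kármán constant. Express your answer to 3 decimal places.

Log law: V(z) = (u*/κ) · ln(z/z₀) ⇒ u* = κ · V / ln(z/z₀)
u* = 0.4 × 10.8 / ln(4.6/0.00042) = 0.4 × 10.8 / 9.3013
   = 4.3200 / 9.3013 = 0.4645 m/s

u* ≈ 0.464 m/s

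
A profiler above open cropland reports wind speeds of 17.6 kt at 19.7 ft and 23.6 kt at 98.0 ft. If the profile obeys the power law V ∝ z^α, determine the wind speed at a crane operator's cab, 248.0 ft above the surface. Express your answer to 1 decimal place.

28.0 kt

First find α: α = ln(V₂/V₁)/ln(z₂/z₁) = ln(23.6/17.6)/ln(98.0/19.7) = 0.29335/1.60435 = 0.1828
Extrapolate from 98.0 ft to 248.0 ft: V₃ = 23.6 × (248.0/98.0)^0.1828 = 23.6 × 1.1850 = 27.9666 kt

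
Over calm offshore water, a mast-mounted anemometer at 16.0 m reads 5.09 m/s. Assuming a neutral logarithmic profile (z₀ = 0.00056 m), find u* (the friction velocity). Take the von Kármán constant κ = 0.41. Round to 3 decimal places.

Log law: V(z) = (u*/κ) · ln(z/z₀) ⇒ u* = κ · V / ln(z/z₀)
u* = 0.41 × 5.09 / ln(16.0/0.00056) = 0.41 × 5.09 / 10.2602
   = 2.0869 / 10.2602 = 0.2034 m/s

u* ≈ 0.203 m/s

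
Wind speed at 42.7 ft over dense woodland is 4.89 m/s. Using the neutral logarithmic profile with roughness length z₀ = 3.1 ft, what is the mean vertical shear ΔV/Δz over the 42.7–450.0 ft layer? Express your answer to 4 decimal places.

Log law: V₂ = V₁ · ln(z₂/z₀)/ln(z₁/z₀) = 4.89 × 4.9778/2.6228 = 9.2808 m/s
ΔV/Δz = (9.2808 − 4.89)/(450.0 − 42.7) = 4.3908/407.3000 = 0.01078 m/s/ft

0.0108 m/s/ft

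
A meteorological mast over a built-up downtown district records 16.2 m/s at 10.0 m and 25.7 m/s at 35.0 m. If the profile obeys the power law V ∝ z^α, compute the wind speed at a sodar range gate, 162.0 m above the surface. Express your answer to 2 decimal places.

First find α: α = ln(V₂/V₁)/ln(z₂/z₁) = ln(25.7/16.2)/ln(35.0/10.0) = 0.46148/1.25276 = 0.3684
Extrapolate from 35.0 m to 162.0 m: V₃ = 25.7 × (162.0/35.0)^0.3684 = 25.7 × 1.7585 = 45.1922 m/s

45.19 m/s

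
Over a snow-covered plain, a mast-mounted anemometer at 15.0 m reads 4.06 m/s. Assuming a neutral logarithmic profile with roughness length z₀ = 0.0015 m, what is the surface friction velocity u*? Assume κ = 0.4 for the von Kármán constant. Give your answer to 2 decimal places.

u* ≈ 0.18 m/s

Log law: V(z) = (u*/κ) · ln(z/z₀) ⇒ u* = κ · V / ln(z/z₀)
u* = 0.4 × 4.06 / ln(15.0/0.0015) = 0.4 × 4.06 / 9.2103
   = 1.6240 / 9.2103 = 0.1763 m/s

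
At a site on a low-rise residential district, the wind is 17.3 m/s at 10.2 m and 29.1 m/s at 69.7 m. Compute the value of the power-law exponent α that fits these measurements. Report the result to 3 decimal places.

α ≈ 0.271

Power law: V₂/V₁ = (z₂/z₁)^α ⇒ α = ln(V₂/V₁) / ln(z₂/z₁)
α = ln(29.1/17.3) / ln(69.7/10.2) = ln(1.6821) / ln(6.8333)
  = 0.52003 / 1.92181 = 0.27059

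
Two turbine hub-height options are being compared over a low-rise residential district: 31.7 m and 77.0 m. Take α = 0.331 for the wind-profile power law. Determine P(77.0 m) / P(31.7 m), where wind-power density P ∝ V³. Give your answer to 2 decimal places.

2.41

Speed ratio: V_B/V_A = (z_B/z_A)^α = (77.0/31.7)^0.331 = (2.4290)^0.331 = 1.34146
Power-density ratio: P_B/P_A = (V_B/V_A)³ = (1.34146)³ = 2.41398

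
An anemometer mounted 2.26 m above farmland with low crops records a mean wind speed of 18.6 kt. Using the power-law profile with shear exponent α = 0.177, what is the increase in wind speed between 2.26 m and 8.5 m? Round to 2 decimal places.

4.91 kt

Power law: V₂ = V₁ · (z₂/z₁)^α = 18.6 × (3.7611)^0.177 = 23.5149 kt
ΔV = 23.5149 − 18.6 = 4.9149 kt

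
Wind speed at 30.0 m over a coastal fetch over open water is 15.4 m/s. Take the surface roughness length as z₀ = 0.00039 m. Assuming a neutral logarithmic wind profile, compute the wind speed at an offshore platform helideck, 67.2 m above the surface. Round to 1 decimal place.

16.5 m/s

Log law: V(z) ∝ ln(z/z₀), so V₂/V₁ = ln(z₂/z₀) / ln(z₁/z₀).
ln(67.2/0.00039) = 12.0570, ln(30.0/0.00039) = 11.2506
V₂ = 15.4 × 12.0570/11.2506 = 15.4 × 1.0717 = 16.5039 m/s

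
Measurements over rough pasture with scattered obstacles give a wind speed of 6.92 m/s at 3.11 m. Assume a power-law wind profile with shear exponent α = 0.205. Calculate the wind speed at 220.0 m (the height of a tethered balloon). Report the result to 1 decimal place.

Power-law profile: V₂ = V₁ · (z₂/z₁)^α
V₂ = 6.92 × (220.0/3.11)^0.205 = 6.92 × (70.7395)^0.205
    = 6.92 × 2.3943 = 16.5686 m/s

16.6 m/s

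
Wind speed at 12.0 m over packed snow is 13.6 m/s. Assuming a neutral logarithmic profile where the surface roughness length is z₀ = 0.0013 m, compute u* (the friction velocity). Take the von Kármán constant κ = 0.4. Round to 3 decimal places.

u* ≈ 0.596 m/s

Log law: V(z) = (u*/κ) · ln(z/z₀) ⇒ u* = κ · V / ln(z/z₀)
u* = 0.4 × 13.6 / ln(12.0/0.0013) = 0.4 × 13.6 / 9.1303
   = 5.4400 / 9.1303 = 0.5958 m/s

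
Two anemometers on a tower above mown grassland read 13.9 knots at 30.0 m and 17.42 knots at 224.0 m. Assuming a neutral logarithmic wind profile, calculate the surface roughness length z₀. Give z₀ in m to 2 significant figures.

z₀ ≈ 0.011 m

Log law: V(z) ∝ ln(z/z₀). With r = V₁/V₂ = 13.9/17.42 = 0.79793,
r · ln(z₂/z₀) = ln(z₁/z₀) ⇒ ln z₀ = (ln z₁ − r·ln z₂)/(1 − r)
ln z₀ = (3.40120 − 0.79793×5.41165) / 0.20207 = -4.5378
z₀ = exp(-4.5378) = 0.01070 m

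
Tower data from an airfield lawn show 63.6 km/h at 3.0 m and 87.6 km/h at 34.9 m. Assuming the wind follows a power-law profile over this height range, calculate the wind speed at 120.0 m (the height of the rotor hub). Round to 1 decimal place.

102.9 km/h

First find α: α = ln(V₂/V₁)/ln(z₂/z₁) = ln(87.6/63.6)/ln(34.9/3.0) = 0.32017/2.45387 = 0.1305
Extrapolate from 34.9 m to 120.0 m: V₃ = 87.6 × (120.0/34.9)^0.1305 = 87.6 × 1.1748 = 102.9164 km/h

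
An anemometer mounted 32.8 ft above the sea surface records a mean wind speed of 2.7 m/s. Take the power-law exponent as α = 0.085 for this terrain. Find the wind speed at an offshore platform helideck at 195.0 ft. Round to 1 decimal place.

3.1 m/s

Power-law profile: V₂ = V₁ · (z₂/z₁)^α
V₂ = 2.7 × (195.0/32.8)^0.085 = 2.7 × (5.9451)^0.085
    = 2.7 × 1.1636 = 3.1417 m/s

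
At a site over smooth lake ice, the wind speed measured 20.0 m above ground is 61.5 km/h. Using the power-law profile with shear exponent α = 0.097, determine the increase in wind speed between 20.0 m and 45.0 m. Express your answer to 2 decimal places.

5.03 km/h

Power law: V₂ = V₁ · (z₂/z₁)^α = 61.5 × (2.2500)^0.097 = 66.5330 km/h
ΔV = 66.5330 − 61.5 = 5.0330 km/h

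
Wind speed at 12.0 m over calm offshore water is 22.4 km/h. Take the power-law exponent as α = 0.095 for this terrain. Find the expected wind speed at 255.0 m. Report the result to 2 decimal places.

29.95 km/h

Power-law profile: V₂ = V₁ · (z₂/z₁)^α
V₂ = 22.4 × (255.0/12.0)^0.095 = 22.4 × (21.2500)^0.095
    = 22.4 × 1.3369 = 29.9466 km/h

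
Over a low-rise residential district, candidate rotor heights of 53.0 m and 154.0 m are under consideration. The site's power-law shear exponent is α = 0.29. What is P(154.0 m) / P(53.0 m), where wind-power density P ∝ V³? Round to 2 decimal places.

Speed ratio: V_B/V_A = (z_B/z_A)^α = (154.0/53.0)^0.29 = (2.9057)^0.29 = 1.36251
Power-density ratio: P_B/P_A = (V_B/V_A)³ = (1.36251)³ = 2.52943

2.53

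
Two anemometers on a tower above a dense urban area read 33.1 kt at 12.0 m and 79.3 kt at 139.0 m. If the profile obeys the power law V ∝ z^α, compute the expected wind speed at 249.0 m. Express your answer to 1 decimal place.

97.6 kt

First find α: α = ln(V₂/V₁)/ln(z₂/z₁) = ln(79.3/33.1)/ln(139.0/12.0) = 0.87370/2.44957 = 0.3567
Extrapolate from 139.0 m to 249.0 m: V₃ = 79.3 × (249.0/139.0)^0.3567 = 79.3 × 1.2311 = 97.6289 kt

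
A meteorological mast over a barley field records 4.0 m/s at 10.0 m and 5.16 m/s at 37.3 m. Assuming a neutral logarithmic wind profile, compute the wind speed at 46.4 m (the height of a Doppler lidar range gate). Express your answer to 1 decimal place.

Log law: V ∝ ln(z/z₀). From the pair, with r = V₁/V₂ = 0.77519,
ln z₀ = (ln z₁ − r·ln z₂)/(1 − r) = (2.3026 − 0.77519×3.6190)/0.22481 = -2.2368 → z₀ = 0.1068 m
V₃ = V₁ · ln(z₃/z₀)/ln(z₁/z₀) = 4.0 × 6.0741/4.5393 = 5.3524 m/s

5.4 m/s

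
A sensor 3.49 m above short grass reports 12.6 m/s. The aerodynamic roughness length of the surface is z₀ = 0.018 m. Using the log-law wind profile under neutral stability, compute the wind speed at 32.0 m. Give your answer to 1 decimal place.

17.9 m/s

Log law: V(z) ∝ ln(z/z₀), so V₂/V₁ = ln(z₂/z₀) / ln(z₁/z₀).
ln(32.0/0.018) = 7.4831, ln(3.49/0.018) = 5.2673
V₂ = 12.6 × 7.4831/5.2673 = 12.6 × 1.4207 = 17.9006 m/s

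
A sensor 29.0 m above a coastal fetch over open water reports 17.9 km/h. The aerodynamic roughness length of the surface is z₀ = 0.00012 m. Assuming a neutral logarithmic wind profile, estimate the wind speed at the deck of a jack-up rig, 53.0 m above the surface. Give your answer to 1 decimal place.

Log law: V(z) ∝ ln(z/z₀), so V₂/V₁ = ln(z₂/z₀) / ln(z₁/z₀).
ln(53.0/0.00012) = 12.9983, ln(29.0/0.00012) = 12.3953
V₂ = 17.9 × 12.9983/12.3953 = 17.9 × 1.0486 = 18.7708 km/h

18.8 km/h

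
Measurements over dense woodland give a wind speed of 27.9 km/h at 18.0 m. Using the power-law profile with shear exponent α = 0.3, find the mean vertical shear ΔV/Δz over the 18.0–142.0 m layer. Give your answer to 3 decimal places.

0.193 km/h/m

Power law: V₂ = V₁ · (z₂/z₁)^α = 27.9 × (7.8889)^0.3 = 51.8452 km/h
ΔV/Δz = (51.8452 − 27.9)/(142.0 − 18.0) = 23.9452/124.0000 = 0.19311 km/h/m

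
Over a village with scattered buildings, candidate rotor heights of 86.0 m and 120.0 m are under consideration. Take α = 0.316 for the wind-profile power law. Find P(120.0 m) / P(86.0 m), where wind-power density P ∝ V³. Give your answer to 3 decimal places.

Speed ratio: V_B/V_A = (z_B/z_A)^α = (120.0/86.0)^0.316 = (1.3953)^0.316 = 1.11101
Power-density ratio: P_B/P_A = (V_B/V_A)³ = (1.11101)³ = 1.37138

1.371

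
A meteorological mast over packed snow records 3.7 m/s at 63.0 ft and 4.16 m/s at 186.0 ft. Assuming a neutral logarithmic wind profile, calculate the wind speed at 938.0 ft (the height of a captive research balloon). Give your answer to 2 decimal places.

4.85 m/s

Log law: V ∝ ln(z/z₀). From the pair, with r = V₁/V₂ = 0.88942,
ln z₀ = (ln z₁ − r·ln z₂)/(1 − r) = (4.1431 − 0.88942×5.2257)/0.11058 = -4.5648 → z₀ = 0.01041 ft
V₃ = V₁ · ln(z₃/z₀)/ln(z₁/z₀) = 3.7 × 11.4086/8.7080 = 4.8475 m/s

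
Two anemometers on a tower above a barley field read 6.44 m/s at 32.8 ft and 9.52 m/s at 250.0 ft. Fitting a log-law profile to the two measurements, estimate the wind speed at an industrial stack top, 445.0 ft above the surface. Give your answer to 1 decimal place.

Log law: V ∝ ln(z/z₀). From the pair, with r = V₁/V₂ = 0.67647,
ln z₀ = (ln z₁ − r·ln z₂)/(1 − r) = (3.4904 − 0.67647×5.5215)/0.32353 = -0.7563 → z₀ = 0.4694 ft
V₃ = V₁ · ln(z₃/z₀)/ln(z₁/z₀) = 6.44 × 6.8543/4.2467 = 10.3944 m/s

10.4 m/s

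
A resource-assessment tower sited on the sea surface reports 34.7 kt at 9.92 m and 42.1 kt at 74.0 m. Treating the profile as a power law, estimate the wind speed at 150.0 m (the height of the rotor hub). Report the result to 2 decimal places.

First find α: α = ln(V₂/V₁)/ln(z₂/z₁) = ln(42.1/34.7)/ln(74.0/9.92) = 0.19331/2.00951 = 0.0962
Extrapolate from 74.0 m to 150.0 m: V₃ = 42.1 × (150.0/74.0)^0.0962 = 42.1 × 1.0703 = 45.0610 kt

45.06 kt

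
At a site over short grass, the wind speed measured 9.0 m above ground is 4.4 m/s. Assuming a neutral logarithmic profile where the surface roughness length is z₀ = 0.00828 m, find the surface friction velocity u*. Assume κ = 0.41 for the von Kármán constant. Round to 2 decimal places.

u* ≈ 0.26 m/s

Log law: V(z) = (u*/κ) · ln(z/z₀) ⇒ u* = κ · V / ln(z/z₀)
u* = 0.41 × 4.4 / ln(9.0/0.00828) = 0.41 × 4.4 / 6.9911
   = 1.8040 / 6.9911 = 0.2580 m/s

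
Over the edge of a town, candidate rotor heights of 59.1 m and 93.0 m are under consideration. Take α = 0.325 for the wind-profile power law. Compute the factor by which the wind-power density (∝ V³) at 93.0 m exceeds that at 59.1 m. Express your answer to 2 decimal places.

1.56

Speed ratio: V_B/V_A = (z_B/z_A)^α = (93.0/59.1)^0.325 = (1.5736)^0.325 = 1.15875
Power-density ratio: P_B/P_A = (V_B/V_A)³ = (1.15875)³ = 1.55587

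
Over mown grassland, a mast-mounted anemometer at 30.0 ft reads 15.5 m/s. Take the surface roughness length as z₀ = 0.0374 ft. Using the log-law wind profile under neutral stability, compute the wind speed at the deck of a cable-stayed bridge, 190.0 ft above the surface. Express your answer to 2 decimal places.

19.78 m/s

Log law: V(z) ∝ ln(z/z₀), so V₂/V₁ = ln(z₂/z₀) / ln(z₁/z₀).
ln(190.0/0.0374) = 8.5331, ln(30.0/0.0374) = 6.6873
V₂ = 15.5 × 8.5331/6.6873 = 15.5 × 1.2760 = 19.7783 m/s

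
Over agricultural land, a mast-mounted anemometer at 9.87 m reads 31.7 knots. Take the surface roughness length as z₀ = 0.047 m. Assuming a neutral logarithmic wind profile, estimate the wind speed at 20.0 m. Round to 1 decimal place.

Log law: V(z) ∝ ln(z/z₀), so V₂/V₁ = ln(z₂/z₀) / ln(z₁/z₀).
ln(20.0/0.047) = 6.0533, ln(9.87/0.047) = 5.3471
V₂ = 31.7 × 6.0533/5.3471 = 31.7 × 1.1321 = 35.8869 knots

35.9 knots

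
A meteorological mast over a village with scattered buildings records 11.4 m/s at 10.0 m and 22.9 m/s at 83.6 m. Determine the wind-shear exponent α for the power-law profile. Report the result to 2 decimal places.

Power law: V₂/V₁ = (z₂/z₁)^α ⇒ α = ln(V₂/V₁) / ln(z₂/z₁)
α = ln(22.9/11.4) / ln(83.6/10.0) = ln(2.0088) / ln(8.3600)
  = 0.69752 / 2.12346 = 0.32848

α ≈ 0.33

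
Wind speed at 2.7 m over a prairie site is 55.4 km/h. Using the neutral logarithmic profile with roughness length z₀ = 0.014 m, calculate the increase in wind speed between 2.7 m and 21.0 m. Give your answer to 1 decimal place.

21.6 km/h

Log law: V₂ = V₁ · ln(z₂/z₀)/ln(z₁/z₀) = 55.4 × 7.3132/5.2619 = 76.9966 km/h
ΔV = 76.9966 − 55.4 = 21.5966 km/h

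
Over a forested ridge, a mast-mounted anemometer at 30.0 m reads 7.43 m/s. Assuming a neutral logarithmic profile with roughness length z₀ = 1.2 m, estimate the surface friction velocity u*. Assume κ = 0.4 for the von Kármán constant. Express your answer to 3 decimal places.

u* ≈ 0.923 m/s

Log law: V(z) = (u*/κ) · ln(z/z₀) ⇒ u* = κ · V / ln(z/z₀)
u* = 0.4 × 7.43 / ln(30.0/1.2) = 0.4 × 7.43 / 3.2189
   = 2.9720 / 3.2189 = 0.9233 m/s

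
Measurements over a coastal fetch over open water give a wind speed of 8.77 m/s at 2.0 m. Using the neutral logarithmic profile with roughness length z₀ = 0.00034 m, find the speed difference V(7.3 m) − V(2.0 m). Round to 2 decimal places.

Log law: V₂ = V₁ · ln(z₂/z₀)/ln(z₁/z₀) = 8.77 × 9.9744/8.6797 = 10.0782 m/s
ΔV = 10.0782 − 8.77 = 1.3082 m/s

1.31 m/s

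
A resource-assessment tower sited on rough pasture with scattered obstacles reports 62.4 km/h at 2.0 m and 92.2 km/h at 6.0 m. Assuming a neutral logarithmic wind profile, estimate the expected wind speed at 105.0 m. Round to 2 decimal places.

Log law: V ∝ ln(z/z₀). From the pair, with r = V₁/V₂ = 0.67679,
ln z₀ = (ln z₁ − r·ln z₂)/(1 − r) = (0.6931 − 0.67679×1.7918)/0.32321 = -1.6073 → z₀ = 0.2004 m
V₃ = V₁ · ln(z₃/z₀)/ln(z₁/z₀) = 62.4 × 6.2613/2.3004 = 169.8376 km/h

169.84 km/h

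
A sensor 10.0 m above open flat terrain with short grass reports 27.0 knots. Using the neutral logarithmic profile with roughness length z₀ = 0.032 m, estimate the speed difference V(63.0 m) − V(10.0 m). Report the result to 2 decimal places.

8.65 knots

Log law: V₂ = V₁ · ln(z₂/z₀)/ln(z₁/z₀) = 27.0 × 7.5852/5.7446 = 35.6507 knots
ΔV = 35.6507 − 27.0 = 8.6507 knots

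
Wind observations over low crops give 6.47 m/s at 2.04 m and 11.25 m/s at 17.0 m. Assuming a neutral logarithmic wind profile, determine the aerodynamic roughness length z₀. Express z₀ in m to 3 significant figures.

Log law: V(z) ∝ ln(z/z₀). With r = V₁/V₂ = 6.47/11.25 = 0.57511,
r · ln(z₂/z₀) = ln(z₁/z₀) ⇒ ln z₀ = (ln z₁ − r·ln z₂)/(1 − r)
ln z₀ = (0.71295 − 0.57511×2.83321) / 0.42489 = -2.1569
z₀ = exp(-2.1569) = 0.1157 m

z₀ ≈ 0.116 m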